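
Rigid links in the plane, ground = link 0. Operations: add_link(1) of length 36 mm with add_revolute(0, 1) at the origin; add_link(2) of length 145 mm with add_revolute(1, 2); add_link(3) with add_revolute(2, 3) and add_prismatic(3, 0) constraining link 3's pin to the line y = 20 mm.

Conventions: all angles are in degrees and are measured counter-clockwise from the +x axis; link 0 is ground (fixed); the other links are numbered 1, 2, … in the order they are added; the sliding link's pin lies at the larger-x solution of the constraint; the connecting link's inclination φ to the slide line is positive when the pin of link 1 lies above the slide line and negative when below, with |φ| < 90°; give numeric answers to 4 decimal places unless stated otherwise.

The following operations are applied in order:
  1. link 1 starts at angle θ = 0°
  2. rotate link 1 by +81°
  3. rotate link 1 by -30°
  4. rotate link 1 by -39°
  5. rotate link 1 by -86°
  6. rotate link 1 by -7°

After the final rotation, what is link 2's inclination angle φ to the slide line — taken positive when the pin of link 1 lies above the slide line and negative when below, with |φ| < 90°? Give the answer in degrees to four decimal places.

geometry: r = 36 mm, L = 145 mm, e = 20 mm; θ starts at 0°
rotate link 1 by +81°: θ ← 0° +81° = 81°
rotate link 1 by -30°: θ ← 81° -30° = 51°
rotate link 1 by -39°: θ ← 51° -39° = 12°
rotate link 1 by -86°: θ ← 12° -86° = -74°
rotate link 1 by -7°: θ ← -74° -7° = -81°
h = r sin θ − e = -35.556780 − 20 = -55.556780
sin φ = h / L = -55.556780 / 145 = -0.38315021
φ = arcsin(-0.38315021) = -22.528951°

-22.5290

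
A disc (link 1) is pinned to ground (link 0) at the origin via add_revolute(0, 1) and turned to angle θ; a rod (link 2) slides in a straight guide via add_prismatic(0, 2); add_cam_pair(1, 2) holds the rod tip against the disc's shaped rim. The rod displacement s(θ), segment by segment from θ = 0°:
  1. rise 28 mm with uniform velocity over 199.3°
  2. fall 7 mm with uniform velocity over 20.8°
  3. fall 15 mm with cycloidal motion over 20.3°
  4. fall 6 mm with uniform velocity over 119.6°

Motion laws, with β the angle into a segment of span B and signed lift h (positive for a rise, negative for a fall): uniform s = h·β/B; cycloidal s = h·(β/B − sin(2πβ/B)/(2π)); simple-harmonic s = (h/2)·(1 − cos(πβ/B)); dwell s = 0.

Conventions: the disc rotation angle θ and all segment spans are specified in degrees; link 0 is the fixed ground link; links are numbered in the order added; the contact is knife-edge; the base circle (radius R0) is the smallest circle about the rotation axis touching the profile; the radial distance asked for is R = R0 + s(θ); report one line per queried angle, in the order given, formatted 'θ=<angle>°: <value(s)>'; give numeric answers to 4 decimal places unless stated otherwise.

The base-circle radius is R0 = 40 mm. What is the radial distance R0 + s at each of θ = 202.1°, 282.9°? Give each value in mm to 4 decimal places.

segment 1 (0° to 199.3°, uniform, h = 28) is passed completely: s = 0.0000 + (28) = 28.0000
θ = 202.1° falls in segment 2 (199.3° to 220.1°, uniform, h = -7): β = 202.1 − 199.3 = 2.8°, B = 20.8°; Δs = -7·2.8/20.8 = -0.9423; s = 28.0000 − 0.9423 = 27.0577
segment 2 (199.3° to 220.1°, uniform, h = -7) is passed completely: s = 28.0000 + (-7) = 21.0000
segment 3 (220.1° to 240.4°, cycloidal, h = -15) is passed completely: s = 21.0000 + (-15) = 6.0000
θ = 282.9° falls in segment 4 (240.4° to 360°, uniform, h = -6): β = 282.9 − 240.4 = 42.5°, B = 119.6°; Δs = -6·42.5/119.6 = -2.1321; s = 6.0000 − 2.1321 = 3.8679
θ=202.1°: R = R0 + s = 40 + 27.0577 = 67.0577
θ=282.9°: R = R0 + s = 40 + 3.8679 = 43.8679

θ=202.1°: 67.0577
θ=282.9°: 43.8679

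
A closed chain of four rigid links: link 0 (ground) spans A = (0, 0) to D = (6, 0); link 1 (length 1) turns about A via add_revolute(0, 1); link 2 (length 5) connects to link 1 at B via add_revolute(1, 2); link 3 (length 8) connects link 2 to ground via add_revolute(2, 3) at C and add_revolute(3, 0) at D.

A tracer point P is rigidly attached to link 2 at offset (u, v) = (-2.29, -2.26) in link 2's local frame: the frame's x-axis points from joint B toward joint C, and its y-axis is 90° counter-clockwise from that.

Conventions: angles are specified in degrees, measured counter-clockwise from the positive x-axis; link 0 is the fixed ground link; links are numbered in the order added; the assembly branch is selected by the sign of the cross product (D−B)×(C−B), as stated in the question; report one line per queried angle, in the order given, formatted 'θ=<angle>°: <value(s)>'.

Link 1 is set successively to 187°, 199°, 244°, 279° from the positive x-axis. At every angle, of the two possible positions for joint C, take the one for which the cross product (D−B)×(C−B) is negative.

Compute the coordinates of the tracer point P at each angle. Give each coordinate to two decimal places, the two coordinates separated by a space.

A=(0,0), D=(6.00,0)
θ=187°: B = A + 1.00·(cos187°, sin187°) = (-0.9925, -0.1219)
θ=187°: |BD| = 6.9936
θ=187°: circle(B,5.00) ∩ circle(D,8.00): a=0.7085, h=4.9495
θ=187°:   candidates: C₊=(-0.3704,4.8393) cross=34.615; C₋=(-0.1979,-5.0583) cross=-34.615
θ=187°:   branch - wants cross < 0 → take C=(-0.1979,-5.0583) (cross=-34.615)
θ=187°: ex = (C−B)/|BC| = (0.1589,-0.9873); ey = (0.9873,0.1589)
θ=187°: P = B + -2.29·ex + -2.26·ey = (-3.5878,1.7798)
θ=199°: B = A + 1.00·(cos199°, sin199°) = (-0.9455, -0.3256)
θ=199°: |BD| = 6.9531
θ=199°: circle(B,5.00) ∩ circle(D,8.00): a=0.6721, h=4.9546
θ=199°:   candidates: C₊=(-0.5062,4.6551) cross=34.450; C₋=(-0.0422,-5.2433) cross=-34.450
θ=199°:   branch - wants cross < 0 → take C=(-0.0422,-5.2433) (cross=-34.450)
θ=199°: ex = (C−B)/|BC| = (0.1807,-0.9835); ey = (0.9835,0.1807)
θ=199°: P = B + -2.29·ex + -2.26·ey = (-3.5821,1.5184)
θ=244°: B = A + 1.00·(cos244°, sin244°) = (-0.4384, -0.8988)
θ=244°: |BD| = 6.5008
θ=244°: circle(B,5.00) ∩ circle(D,8.00): a=0.2508, h=4.9937
θ=244°:   candidates: C₊=(-0.8804,4.0816) cross=32.463; C₋=(0.5004,-5.8099) cross=-32.463
θ=244°:   branch - wants cross < 0 → take C=(0.5004,-5.8099) (cross=-32.463)
θ=244°: ex = (C−B)/|BC| = (0.1878,-0.9822); ey = (0.9822,0.1878)
θ=244°: P = B + -2.29·ex + -2.26·ey = (-3.0881,0.9261)
θ=279°: B = A + 1.00·(cos279°, sin279°) = (0.1564, -0.9877)
θ=279°: |BD| = 5.9264
θ=279°: circle(B,5.00) ∩ circle(D,8.00): a=-0.3271, h=4.9893
θ=279°:   candidates: C₊=(-0.9976,3.8773) cross=29.569; C₋=(0.6654,-5.9617) cross=-29.569
θ=279°:   branch - wants cross < 0 → take C=(0.6654,-5.9617) (cross=-29.569)
θ=279°: ex = (C−B)/|BC| = (0.1018,-0.9948); ey = (0.9948,0.1018)
θ=279°: P = B + -2.29·ex + -2.26·ey = (-2.3249,1.0604)

θ=187°: -3.59 1.78
θ=199°: -3.58 1.52
θ=244°: -3.09 0.93
θ=279°: -2.32 1.06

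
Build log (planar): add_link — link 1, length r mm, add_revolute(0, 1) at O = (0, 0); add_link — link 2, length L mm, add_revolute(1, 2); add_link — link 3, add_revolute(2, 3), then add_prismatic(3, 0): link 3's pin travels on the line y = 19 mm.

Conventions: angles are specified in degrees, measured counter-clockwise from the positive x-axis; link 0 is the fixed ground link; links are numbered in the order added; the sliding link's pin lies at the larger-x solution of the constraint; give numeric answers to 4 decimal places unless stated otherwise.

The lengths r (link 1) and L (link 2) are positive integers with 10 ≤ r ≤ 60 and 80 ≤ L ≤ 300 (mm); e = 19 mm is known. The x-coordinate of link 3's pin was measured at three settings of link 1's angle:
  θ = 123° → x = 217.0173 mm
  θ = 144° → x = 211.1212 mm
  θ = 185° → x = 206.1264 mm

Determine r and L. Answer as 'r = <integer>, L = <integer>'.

constraint per measurement: (x − r cos θ)² + (r sin θ − e)² = L²
subtracting the θ₁ and θ₂ equations cancels the r² and L² terms:
r = (x₁² − x₂²) / (2[(x₁cos θ₁ + e sin θ₁) − (x₂cos θ₂ + e sin θ₂)]) = 22.0001 → r = 22
L² = (x₁ − r cos θ₁)² + (r sin θ₁ − e)² = 52441.0080 → L = 229.0000 → L = 229
check at θ₃=185°: x = 206.1264 (printed 206.1264) ✓

r = 22, L = 229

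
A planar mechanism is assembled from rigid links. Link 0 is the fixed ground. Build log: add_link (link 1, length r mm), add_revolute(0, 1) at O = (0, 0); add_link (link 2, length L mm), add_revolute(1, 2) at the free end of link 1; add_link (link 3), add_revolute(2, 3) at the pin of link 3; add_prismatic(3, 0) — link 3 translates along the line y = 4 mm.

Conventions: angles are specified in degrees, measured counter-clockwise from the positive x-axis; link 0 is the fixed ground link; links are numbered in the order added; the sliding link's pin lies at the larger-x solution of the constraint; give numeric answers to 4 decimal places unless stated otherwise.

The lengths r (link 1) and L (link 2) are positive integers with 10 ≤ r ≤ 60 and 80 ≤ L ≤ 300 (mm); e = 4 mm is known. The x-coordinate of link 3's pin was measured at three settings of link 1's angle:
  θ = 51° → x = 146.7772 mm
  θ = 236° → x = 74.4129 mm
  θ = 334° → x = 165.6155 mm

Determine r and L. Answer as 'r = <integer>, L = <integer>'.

constraint per measurement: (x − r cos θ)² + (r sin θ − e)² = L²
subtracting the θ₁ and θ₂ equations cancels the r² and L² terms:
r = (x₁² − x₂²) / (2[(x₁cos θ₁ + e sin θ₁) − (x₂cos θ₂ + e sin θ₂)]) = 57.0000 → r = 57
L² = (x₁ − r cos θ₁)² + (r sin θ₁ − e)² = 13924.0010 → L = 118.0000 → L = 118
check at θ₃=334°: x = 165.6155 (printed 165.6155) ✓

r = 57, L = 118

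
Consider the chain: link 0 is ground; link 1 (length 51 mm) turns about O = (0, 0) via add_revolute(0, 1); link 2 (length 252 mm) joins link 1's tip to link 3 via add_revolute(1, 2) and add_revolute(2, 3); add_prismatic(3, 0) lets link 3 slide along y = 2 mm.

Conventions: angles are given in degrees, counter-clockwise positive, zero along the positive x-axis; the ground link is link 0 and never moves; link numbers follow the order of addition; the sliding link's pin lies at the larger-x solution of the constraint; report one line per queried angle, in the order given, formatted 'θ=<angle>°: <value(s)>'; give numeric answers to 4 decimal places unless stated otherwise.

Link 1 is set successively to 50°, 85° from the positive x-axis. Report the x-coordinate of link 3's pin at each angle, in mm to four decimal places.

geometry: r = 51 mm, L = 252 mm, e = 2 mm
θ=50°: crank pin P = (r cos θ, r sin θ) = (32.782168, 39.068267)
θ=50°: h = r sin θ − e = 39.068267 − 2 = 37.068267
θ=50°: x = r cos θ + √(L² − h²) = 32.782168 + 249.258788 = 282.040957
θ=85°: crank pin P = (r cos θ, r sin θ) = (4.444943, 50.805930)
θ=85°: h = r sin θ − e = 50.805930 − 2 = 48.805930
θ=85°: x = r cos θ + √(L² − h²) = 4.444943 + 247.228601 = 251.673544

θ=50°: 282.0410
θ=85°: 251.6735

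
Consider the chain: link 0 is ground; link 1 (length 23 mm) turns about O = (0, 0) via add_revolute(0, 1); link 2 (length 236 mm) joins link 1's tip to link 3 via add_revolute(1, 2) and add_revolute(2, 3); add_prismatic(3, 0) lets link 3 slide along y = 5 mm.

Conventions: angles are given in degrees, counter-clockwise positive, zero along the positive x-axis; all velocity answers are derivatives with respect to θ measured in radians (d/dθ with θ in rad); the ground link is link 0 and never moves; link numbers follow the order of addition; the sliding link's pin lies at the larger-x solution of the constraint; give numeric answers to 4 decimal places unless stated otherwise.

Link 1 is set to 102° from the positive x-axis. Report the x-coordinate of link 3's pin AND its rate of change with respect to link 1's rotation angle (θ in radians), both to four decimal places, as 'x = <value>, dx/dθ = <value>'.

geometry: r = 23 mm, L = 236 mm, e = 5 mm
crank pin P = (r cos θ, r sin θ) = (-4.781969, 22.497395)
h = r sin θ − e = 22.497395 − 5 = 17.497395
x = r cos θ + √(L² − h²) = -4.781969 + 235.350465 = 230.568496
dx/dθ = −r sin θ − h·r cos θ/√(L² − h²) (θ in radians; h = 17.497395) = -22.141874

x = 230.5685, dx/dθ = -22.1419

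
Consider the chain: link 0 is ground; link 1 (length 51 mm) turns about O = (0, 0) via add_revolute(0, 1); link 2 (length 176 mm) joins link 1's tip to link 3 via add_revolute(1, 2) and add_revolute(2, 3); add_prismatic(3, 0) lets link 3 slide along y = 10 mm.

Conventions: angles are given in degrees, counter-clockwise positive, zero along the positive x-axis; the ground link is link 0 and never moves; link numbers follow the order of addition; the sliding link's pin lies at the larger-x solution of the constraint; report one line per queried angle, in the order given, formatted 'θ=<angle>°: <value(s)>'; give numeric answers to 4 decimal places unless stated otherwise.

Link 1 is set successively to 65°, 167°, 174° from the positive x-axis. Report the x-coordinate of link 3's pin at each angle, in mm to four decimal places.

geometry: r = 51 mm, L = 176 mm, e = 10 mm
θ=65°: crank pin P = (r cos θ, r sin θ) = (21.553531, 46.221697)
θ=65°: h = r sin θ − e = 46.221697 − 10 = 36.221697
θ=65°: x = r cos θ + √(L² − h²) = 21.553531 + 172.232368 = 193.785900
θ=167°: crank pin P = (r cos θ, r sin θ) = (-49.692873, 11.472504)
θ=167°: h = r sin θ − e = 11.472504 − 10 = 1.472504
θ=167°: x = r cos θ + √(L² − h²) = -49.692873 + 175.993840 = 126.300967
θ=174°: crank pin P = (r cos θ, r sin θ) = (-50.720617, 5.330952)
θ=174°: h = r sin θ − e = 5.330952 − 10 = -4.669048
θ=174°: x = r cos θ + √(L² − h²) = -50.720617 + 175.938057 = 125.217441

θ=65°: 193.7859
θ=167°: 126.3010
θ=174°: 125.2174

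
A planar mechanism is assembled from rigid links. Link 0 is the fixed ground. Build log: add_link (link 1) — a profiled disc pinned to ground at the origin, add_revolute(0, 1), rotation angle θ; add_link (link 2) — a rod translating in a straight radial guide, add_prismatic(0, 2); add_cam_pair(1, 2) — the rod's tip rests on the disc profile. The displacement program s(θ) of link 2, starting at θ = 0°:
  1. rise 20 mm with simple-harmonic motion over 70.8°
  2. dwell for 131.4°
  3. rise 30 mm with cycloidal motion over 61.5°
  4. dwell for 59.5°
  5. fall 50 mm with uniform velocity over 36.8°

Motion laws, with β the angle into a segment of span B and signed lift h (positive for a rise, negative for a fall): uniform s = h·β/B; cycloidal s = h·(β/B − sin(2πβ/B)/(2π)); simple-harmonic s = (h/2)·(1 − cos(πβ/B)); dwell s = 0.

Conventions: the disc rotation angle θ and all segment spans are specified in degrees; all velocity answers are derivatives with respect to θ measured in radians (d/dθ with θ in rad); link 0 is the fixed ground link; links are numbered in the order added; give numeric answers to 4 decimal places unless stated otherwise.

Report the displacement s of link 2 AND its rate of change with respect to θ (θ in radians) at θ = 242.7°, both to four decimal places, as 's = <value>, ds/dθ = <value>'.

seg 1 [0°–70.8°] simple-harmonic, h=20: full span → s += 20 → s = 20.0000
seg 2 [70.8°–202.2°] dwell: s stays 20.0000
seg 3 [202.2°–263.7°] cycloidal, h=30: θ=242.7° here. β=40.5, B=61.5. 30·(0.6585 − sin(2π·0.6585)/(2π)) = 23.7638 → s = 43.7638
velocity in seg [202.2°–263.7°] (cycloidal), θ in radians: β = 40.5° = 0.7069 rad, B = 61.5° = 1.0734 rad; ds/dθ = (h/B)(1 − cos(2πβ/B)) = (30/1.0734)(1 − cos(2π·0.6585)) = 43.141418 mm/rad

s = 43.7638, ds/dθ = 43.1414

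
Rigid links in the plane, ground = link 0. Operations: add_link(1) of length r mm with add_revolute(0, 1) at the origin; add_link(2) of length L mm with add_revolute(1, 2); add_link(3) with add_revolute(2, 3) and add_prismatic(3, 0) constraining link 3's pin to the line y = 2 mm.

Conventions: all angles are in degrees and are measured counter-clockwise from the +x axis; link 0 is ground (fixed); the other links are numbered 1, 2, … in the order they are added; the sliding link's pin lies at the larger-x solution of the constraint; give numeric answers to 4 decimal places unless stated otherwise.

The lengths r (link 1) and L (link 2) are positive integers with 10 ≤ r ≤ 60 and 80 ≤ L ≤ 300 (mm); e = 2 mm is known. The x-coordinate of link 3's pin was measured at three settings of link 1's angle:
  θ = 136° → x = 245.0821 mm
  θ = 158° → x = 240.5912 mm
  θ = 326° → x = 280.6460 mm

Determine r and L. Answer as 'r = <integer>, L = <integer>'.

constraint per measurement: (x − r cos θ)² + (r sin θ − e)² = L²
subtracting the θ₁ and θ₂ equations cancels the r² and L² terms:
r = (x₁² − x₂²) / (2[(x₁cos θ₁ + e sin θ₁) − (x₂cos θ₂ + e sin θ₂)]) = 23.0002 → r = 23
L² = (x₁ − r cos θ₁)² + (r sin θ₁ − e)² = 68644.0034 → L = 262.0000 → L = 262
check at θ₃=326°: x = 280.6460 (printed 280.6460) ✓

r = 23, L = 262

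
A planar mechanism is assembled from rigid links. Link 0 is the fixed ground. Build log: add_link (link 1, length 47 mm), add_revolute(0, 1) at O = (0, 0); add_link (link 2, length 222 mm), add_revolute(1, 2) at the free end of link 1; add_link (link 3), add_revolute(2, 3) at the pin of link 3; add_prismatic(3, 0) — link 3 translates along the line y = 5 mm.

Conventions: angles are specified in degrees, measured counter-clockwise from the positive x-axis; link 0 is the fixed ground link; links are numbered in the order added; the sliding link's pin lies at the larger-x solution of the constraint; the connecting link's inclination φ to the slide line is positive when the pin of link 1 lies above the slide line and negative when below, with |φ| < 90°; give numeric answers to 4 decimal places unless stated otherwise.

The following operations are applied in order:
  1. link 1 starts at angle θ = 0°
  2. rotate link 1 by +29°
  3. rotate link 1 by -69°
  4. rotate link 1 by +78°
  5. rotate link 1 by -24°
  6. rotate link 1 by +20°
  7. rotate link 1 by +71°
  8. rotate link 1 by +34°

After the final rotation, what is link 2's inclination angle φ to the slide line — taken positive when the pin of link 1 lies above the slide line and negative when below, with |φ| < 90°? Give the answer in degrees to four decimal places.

geometry: r = 47 mm, L = 222 mm, e = 5 mm; θ starts at 0°
rotate link 1 by +29°: θ ← 0° +29° = 29°
rotate link 1 by -69°: θ ← 29° -69° = -40°
rotate link 1 by +78°: θ ← -40° +78° = 38°
rotate link 1 by -24°: θ ← 38° -24° = 14°
rotate link 1 by +20°: θ ← 14° +20° = 34°
rotate link 1 by +71°: θ ← 34° +71° = 105°
rotate link 1 by +34°: θ ← 105° +34° = 139°
h = r sin θ − e = 30.834774 − 5 = 25.834774
sin φ = h / L = 25.834774 / 222 = 0.11637286
φ = arcsin(0.11637286) = 6.682816°

6.6828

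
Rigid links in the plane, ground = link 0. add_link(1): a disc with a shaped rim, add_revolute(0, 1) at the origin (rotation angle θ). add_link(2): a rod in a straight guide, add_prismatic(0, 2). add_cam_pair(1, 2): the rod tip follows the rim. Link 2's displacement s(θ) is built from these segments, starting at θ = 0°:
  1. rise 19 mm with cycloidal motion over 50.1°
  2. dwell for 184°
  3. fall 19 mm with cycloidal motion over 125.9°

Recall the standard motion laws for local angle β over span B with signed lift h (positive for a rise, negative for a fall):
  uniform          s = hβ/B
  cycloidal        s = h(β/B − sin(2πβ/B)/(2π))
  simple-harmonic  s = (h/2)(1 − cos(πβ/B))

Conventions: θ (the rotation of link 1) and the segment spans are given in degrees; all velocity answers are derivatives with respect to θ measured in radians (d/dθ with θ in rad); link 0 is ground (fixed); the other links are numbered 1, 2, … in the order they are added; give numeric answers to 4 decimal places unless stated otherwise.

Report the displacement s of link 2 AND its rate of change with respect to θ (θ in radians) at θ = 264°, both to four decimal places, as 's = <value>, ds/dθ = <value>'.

segment 1 (0° to 50.1°, cycloidal, h = 19) is passed completely: s = 0.0000 + (19) = 19.0000
segment 2 (50.1° to 234.1°, dwell): s unchanged at 19.0000
θ = 264° falls in segment 3 (234.1° to 360°, cycloidal, h = -19): β = 264 − 234.1 = 29.9°, B = 125.9°; Δs = -19·(0.2375 − sin(2π·0.2375)/(2π)) = -1.4977; s = 19.0000 − 1.4977 = 17.5023
velocity in seg [234.1°–360°] (cycloidal), θ in radians: β = 29.9° = 0.5219 rad, B = 125.9° = 2.1974 rad; ds/dθ = (h/B)(1 − cos(2πβ/B)) = ((-19)/2.1974)(1 − cos(2π·0.2375)) = -7.967752 mm/rad

s = 17.5023, ds/dθ = -7.9678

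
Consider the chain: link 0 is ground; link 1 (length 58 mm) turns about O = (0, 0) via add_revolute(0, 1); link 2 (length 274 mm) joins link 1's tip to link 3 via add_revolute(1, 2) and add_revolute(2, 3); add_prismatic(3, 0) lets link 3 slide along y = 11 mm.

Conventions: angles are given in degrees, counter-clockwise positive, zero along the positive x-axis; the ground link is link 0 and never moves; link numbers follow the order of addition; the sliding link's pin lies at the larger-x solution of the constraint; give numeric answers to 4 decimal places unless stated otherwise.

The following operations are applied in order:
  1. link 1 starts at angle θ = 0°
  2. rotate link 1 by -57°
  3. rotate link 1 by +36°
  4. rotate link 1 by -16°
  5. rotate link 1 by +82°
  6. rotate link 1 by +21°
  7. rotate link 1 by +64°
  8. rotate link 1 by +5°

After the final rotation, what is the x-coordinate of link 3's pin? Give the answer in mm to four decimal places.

geometry: r = 58 mm, L = 274 mm, e = 11 mm; θ starts at 0°
rotate link 1 by -57°: θ ← 0° -57° = -57°
rotate link 1 by +36°: θ ← -57° +36° = -21°
rotate link 1 by -16°: θ ← -21° -16° = -37°
rotate link 1 by +82°: θ ← -37° +82° = 45°
rotate link 1 by +21°: θ ← 45° +21° = 66°
rotate link 1 by +64°: θ ← 66° +64° = 130°
rotate link 1 by +5°: θ ← 130° +5° = 135°
crank pin P = (r cos θ, r sin θ) = (-41.012193, 41.012193)
h = r sin θ − e = 41.012193 − 11 = 30.012193
x = r cos θ + √(L² − h²) = -41.012193 + 272.351369 = 231.339176

231.3392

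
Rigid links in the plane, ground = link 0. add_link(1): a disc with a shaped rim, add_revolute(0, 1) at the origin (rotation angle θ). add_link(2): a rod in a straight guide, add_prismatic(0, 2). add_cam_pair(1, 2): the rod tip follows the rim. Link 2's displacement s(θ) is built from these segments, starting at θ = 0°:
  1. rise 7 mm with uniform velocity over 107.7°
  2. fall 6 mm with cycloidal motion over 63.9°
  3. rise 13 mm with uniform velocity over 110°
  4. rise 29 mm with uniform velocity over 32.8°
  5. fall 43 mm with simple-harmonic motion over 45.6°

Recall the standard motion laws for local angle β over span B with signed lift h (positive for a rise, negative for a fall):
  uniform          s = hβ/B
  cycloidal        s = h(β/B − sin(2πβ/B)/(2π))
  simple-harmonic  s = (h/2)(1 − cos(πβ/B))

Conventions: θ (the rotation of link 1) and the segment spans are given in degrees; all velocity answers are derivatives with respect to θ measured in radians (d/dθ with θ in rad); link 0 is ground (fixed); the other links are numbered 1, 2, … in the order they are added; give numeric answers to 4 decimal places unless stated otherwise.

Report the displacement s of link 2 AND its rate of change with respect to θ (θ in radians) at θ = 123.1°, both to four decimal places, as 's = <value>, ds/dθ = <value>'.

segment 1 (0° to 107.7°, uniform, h = 7) is passed completely: s = 0.0000 + (7) = 7.0000
θ = 123.1° falls in segment 2 (107.7° to 171.6°, cycloidal, h = -6): β = 123.1 − 107.7 = 15.4°, B = 63.9°; Δs = -6·(0.2410 − sin(2π·0.2410)/(2π)) = -0.4926; s = 7.0000 − 0.4926 = 6.5074
velocity in seg [107.7°–171.6°] (cycloidal), θ in radians: β = 15.4° = 0.2688 rad, B = 63.9° = 1.1153 rad; ds/dθ = (h/B)(1 − cos(2πβ/B)) = ((-6)/1.1153)(1 − cos(2π·0.2410)) = -5.075875 mm/rad

s = 6.5074, ds/dθ = -5.0759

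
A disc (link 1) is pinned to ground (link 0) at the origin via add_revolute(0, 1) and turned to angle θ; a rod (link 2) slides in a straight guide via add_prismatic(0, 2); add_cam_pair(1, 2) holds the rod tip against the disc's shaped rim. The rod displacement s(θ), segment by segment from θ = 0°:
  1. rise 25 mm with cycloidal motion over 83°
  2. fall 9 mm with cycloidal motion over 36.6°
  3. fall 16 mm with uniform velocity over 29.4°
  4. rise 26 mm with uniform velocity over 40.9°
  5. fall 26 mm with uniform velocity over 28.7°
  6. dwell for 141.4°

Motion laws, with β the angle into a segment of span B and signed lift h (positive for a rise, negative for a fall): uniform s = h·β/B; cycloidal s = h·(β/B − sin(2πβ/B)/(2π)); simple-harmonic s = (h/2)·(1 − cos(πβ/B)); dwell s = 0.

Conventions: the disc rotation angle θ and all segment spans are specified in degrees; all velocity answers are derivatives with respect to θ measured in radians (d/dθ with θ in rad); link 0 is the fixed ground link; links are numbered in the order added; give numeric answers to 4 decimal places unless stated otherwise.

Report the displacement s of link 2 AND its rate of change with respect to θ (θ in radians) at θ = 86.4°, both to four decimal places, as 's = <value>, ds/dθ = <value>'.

segment 1 (0° to 83°, cycloidal, h = 25) is passed completely: s = 0.0000 + (25) = 25.0000
θ = 86.4° falls in segment 2 (83° to 119.6°, cycloidal, h = -9): β = 86.4 − 83 = 3.4°, B = 36.6°; Δs = -9·(0.0929 − sin(2π·0.0929)/(2π)) = -0.0467; s = 25.0000 − 0.0467 = 24.9533
velocity in seg [83°–119.6°] (cycloidal), θ in radians: β = 3.4° = 0.0593 rad, B = 36.6° = 0.6388 rad; ds/dθ = (h/B)(1 − cos(2πβ/B)) = ((-9)/0.6388)(1 − cos(2π·0.0929)) = -2.332622 mm/rad

s = 24.9533, ds/dθ = -2.3326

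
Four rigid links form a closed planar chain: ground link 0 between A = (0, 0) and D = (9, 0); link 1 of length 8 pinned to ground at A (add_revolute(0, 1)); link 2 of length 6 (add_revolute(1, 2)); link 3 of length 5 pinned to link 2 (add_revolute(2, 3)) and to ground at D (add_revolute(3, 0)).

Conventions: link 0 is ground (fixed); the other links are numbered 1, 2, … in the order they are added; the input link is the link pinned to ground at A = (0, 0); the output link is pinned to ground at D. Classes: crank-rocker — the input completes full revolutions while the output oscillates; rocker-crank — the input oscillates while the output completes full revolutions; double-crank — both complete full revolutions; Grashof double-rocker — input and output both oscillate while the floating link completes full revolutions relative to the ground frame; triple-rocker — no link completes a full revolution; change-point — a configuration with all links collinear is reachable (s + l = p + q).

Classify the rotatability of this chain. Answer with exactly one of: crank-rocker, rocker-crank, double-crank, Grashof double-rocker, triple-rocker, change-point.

lengths: ground=9, input=8, coupler=6, output=5
sorted: s=5 (shortest), l=9 (longest), p+q=14
s + l = 14 vs p + q = 14
s + l = p + q → change-point (collinear configuration reachable)

change-point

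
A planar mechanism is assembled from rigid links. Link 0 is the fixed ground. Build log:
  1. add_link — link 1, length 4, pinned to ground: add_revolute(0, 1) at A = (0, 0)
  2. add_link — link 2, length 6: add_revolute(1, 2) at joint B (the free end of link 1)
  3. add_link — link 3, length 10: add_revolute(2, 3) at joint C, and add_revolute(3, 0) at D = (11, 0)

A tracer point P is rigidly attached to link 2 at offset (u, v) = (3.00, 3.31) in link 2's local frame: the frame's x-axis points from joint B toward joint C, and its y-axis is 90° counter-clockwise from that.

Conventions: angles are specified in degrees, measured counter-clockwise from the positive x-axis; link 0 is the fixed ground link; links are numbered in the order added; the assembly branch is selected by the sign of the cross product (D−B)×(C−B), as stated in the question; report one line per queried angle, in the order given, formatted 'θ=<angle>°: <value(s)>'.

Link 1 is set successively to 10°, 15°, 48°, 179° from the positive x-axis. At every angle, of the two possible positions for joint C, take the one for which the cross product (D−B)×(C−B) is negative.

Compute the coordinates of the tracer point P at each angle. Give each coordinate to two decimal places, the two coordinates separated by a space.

A=(0,0), D=(11.00,0)
θ=10°: B = A + 4.00·(cos10°, sin10°) = (3.9392, 0.6946)
θ=10°: |BD| = 7.0949
θ=10°: circle(B,6.00) ∩ circle(D,10.00): a=-0.9629, h=5.9222
θ=10°:   candidates: C₊=(3.5608,6.6826) cross=42.017; C₋=(2.4012,-5.1049) cross=-42.017
θ=10°:   branch - wants cross < 0 → take C=(2.4012,-5.1049) (cross=-42.017)
θ=10°: ex = (C−B)/|BC| = (-0.2563,-0.9666); ey = (0.9666,-0.2563)
θ=10°: P = B + 3.00·ex + 3.31·ey = (6.3696,-3.0537)
θ=15°: B = A + 4.00·(cos15°, sin15°) = (3.8637, 1.0353)
θ=15°: |BD| = 7.2110
θ=15°: circle(B,6.00) ∩ circle(D,10.00): a=-0.8322, h=5.9420
θ=15°:   candidates: C₊=(3.8932,7.0352) cross=42.848; C₋=(2.1871,-4.7257) cross=-42.848
θ=15°:   branch - wants cross < 0 → take C=(2.1871,-4.7257) (cross=-42.848)
θ=15°: ex = (C−B)/|BC| = (-0.2794,-0.9602); ey = (0.9602,-0.2794)
θ=15°: P = B + 3.00·ex + 3.31·ey = (6.2035,-2.7702)
θ=48°: B = A + 4.00·(cos48°, sin48°) = (2.6765, 2.9726)
θ=48°: |BD| = 8.8384
θ=48°: circle(B,6.00) ∩ circle(D,10.00): a=0.7986, h=5.9466
θ=48°:   candidates: C₊=(5.4286,8.3042) cross=52.558; C₋=(1.4286,-2.8962) cross=-52.558
θ=48°:   branch - wants cross < 0 → take C=(1.4286,-2.8962) (cross=-52.558)
θ=48°: ex = (C−B)/|BC| = (-0.2080,-0.9781); ey = (0.9781,-0.2080)
θ=48°: P = B + 3.00·ex + 3.31·ey = (5.2902,-0.6503)
θ=179°: B = A + 4.00·(cos179°, sin179°) = (-3.9994, 0.0698)
θ=179°: |BD| = 14.9996
θ=179°: circle(B,6.00) ∩ circle(D,10.00): a=5.3664, h=2.6836
θ=179°:   candidates: C₊=(1.3794,2.7285) cross=40.254; C₋=(1.3544,-2.6388) cross=-40.254
θ=179°:   branch - wants cross < 0 → take C=(1.3544,-2.6388) (cross=-40.254)
θ=179°: ex = (C−B)/|BC| = (0.8923,-0.4514); ey = (0.4514,0.8923)
θ=179°: P = B + 3.00·ex + 3.31·ey = (0.1718,1.6690)

θ=10°: 6.37 -3.05
θ=15°: 6.20 -2.77
θ=48°: 5.29 -0.65
θ=179°: 0.17 1.67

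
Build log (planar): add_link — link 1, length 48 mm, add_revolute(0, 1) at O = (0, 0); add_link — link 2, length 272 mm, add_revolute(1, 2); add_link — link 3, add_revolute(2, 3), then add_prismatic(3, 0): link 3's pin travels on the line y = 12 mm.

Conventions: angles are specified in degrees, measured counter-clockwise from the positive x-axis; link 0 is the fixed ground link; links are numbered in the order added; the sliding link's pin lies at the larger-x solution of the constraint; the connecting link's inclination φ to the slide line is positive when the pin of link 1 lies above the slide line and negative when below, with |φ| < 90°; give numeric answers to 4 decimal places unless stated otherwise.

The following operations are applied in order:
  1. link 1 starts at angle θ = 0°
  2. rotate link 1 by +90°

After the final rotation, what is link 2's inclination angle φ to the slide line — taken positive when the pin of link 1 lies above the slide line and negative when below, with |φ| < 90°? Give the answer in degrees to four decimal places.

geometry: r = 48 mm, L = 272 mm, e = 12 mm; θ starts at 0°
rotate link 1 by +90°: θ ← 0° +90° = 90°
h = r sin θ − e = 48.000000 − 12 = 36.000000
sin φ = h / L = 36.000000 / 272 = 0.13235294
φ = arcsin(0.13235294) = 7.605581°

7.6056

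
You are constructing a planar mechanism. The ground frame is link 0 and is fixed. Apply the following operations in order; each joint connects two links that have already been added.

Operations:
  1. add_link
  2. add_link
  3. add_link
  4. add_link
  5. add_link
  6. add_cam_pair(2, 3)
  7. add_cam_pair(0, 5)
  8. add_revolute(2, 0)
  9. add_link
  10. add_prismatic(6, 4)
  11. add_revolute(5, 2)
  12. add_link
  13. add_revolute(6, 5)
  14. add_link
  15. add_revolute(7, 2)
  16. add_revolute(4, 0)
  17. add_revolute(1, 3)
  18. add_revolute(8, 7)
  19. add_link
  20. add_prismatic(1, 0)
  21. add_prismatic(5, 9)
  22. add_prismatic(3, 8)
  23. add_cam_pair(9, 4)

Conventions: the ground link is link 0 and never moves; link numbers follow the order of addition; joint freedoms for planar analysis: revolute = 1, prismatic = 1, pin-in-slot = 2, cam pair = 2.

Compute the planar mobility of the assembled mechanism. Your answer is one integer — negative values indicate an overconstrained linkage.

(L,J1,J2)=(1,0,0); link0 fixed
link1: (2,0,0)
link2: (3,0,0)
link3: (4,0,0)
link4: (5,0,0)
link5: (6,0,0)
C 2-3 [J2]: (6,0,1)
C 0-5 [J2]: (6,0,2)
R 2-0 [J1]: (6,1,2)
link6: (7,1,2)
P 6-4 [J1]: (7,2,2)
R 5-2 [J1]: (7,3,2)
link7: (8,3,2)
R 6-5 [J1]: (8,4,2)
link8: (9,4,2)
R 7-2 [J1]: (9,5,2)
R 4-0 [J1]: (9,6,2)
R 1-3 [J1]: (9,7,2)
R 8-7 [J1]: (9,8,2)
link9: (10,8,2)
P 1-0 [J1]: (10,9,2)
P 5-9 [J1]: (10,10,2)
P 3-8 [J1]: (10,11,2)
C 9-4 [J2]: (10,11,3)
Grübler: 3·9 − 2·11 − 3 = 2

M = 2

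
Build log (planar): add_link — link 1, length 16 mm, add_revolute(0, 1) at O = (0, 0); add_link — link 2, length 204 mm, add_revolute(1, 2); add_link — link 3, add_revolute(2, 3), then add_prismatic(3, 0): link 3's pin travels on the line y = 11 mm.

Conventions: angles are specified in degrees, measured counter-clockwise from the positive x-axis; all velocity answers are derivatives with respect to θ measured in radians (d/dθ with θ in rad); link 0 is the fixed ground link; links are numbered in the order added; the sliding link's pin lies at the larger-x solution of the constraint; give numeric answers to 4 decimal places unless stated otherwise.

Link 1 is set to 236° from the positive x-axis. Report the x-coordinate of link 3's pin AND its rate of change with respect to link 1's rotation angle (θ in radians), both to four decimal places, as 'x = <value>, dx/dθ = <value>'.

geometry: r = 16 mm, L = 204 mm, e = 11 mm
crank pin P = (r cos θ, r sin θ) = (-8.947086, -13.264601)
h = r sin θ − e = -13.264601 − 11 = -24.264601
x = r cos θ + √(L² − h²) = -8.947086 + 202.551794 = 193.604707
dx/dθ = −r sin θ − h·r cos θ/√(L² − h²) (θ in radians; h = -24.264601) = 12.192789

x = 193.6047, dx/dθ = 12.1928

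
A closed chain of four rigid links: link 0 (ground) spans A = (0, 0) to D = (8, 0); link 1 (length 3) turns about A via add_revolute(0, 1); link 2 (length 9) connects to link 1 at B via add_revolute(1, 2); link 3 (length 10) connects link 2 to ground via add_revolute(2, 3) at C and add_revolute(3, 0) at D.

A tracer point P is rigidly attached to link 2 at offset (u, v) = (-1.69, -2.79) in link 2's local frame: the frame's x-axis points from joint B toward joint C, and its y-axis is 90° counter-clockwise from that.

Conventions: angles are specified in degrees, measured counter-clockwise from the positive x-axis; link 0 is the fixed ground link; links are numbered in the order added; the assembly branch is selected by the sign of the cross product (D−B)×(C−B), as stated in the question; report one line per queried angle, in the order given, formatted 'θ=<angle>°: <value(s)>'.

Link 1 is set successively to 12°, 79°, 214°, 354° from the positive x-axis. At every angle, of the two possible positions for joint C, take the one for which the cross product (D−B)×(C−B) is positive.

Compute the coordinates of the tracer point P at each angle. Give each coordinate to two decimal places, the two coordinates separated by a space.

A=(0,0), D=(8.00,0)
θ=12°: B = A + 3.00·(cos12°, sin12°) = (2.9344, 0.6237)
θ=12°: |BD| = 5.1038
θ=12°: circle(B,9.00) ∩ circle(D,10.00): a=0.6906, h=8.9735
θ=12°:   candidates: C₊=(4.7165,9.4455) cross=45.799; C₋=(2.5232,-8.3669) cross=-45.799
θ=12°:   branch + wants cross > 0 → take C=(4.7165,9.4455) (cross=45.799)
θ=12°: ex = (C−B)/|BC| = (0.1980,0.9802); ey = (-0.9802,0.1980)
θ=12°: P = B + -1.69·ex + -2.79·ey = (5.3346,-1.5852)
θ=79°: B = A + 3.00·(cos79°, sin79°) = (0.5724, 2.9449)
θ=79°: |BD| = 7.9901
θ=79°: circle(B,9.00) ∩ circle(D,10.00): a=2.8061, h=8.5514
θ=79°:   candidates: C₊=(6.3327,9.8600) cross=68.326; C₋=(0.0292,-6.0387) cross=-68.326
θ=79°:   branch + wants cross > 0 → take C=(6.3327,9.8600) (cross=68.326)
θ=79°: ex = (C−B)/|BC| = (0.6400,0.7683); ey = (-0.7683,0.6400)
θ=79°: P = B + -1.69·ex + -2.79·ey = (1.6345,-0.1393)
θ=214°: B = A + 3.00·(cos214°, sin214°) = (-2.4871, -1.6776)
θ=214°: |BD| = 10.6204
θ=214°: circle(B,9.00) ∩ circle(D,10.00): a=4.4157, h=7.8423
θ=214°:   candidates: C₊=(0.6344,6.7637) cross=83.289; C₋=(3.1119,-8.7239) cross=-83.289
θ=214°:   branch + wants cross > 0 → take C=(0.6344,6.7637) (cross=83.289)
θ=214°: ex = (C−B)/|BC| = (0.3468,0.9379); ey = (-0.9379,0.3468)
θ=214°: P = B + -1.69·ex + -2.79·ey = (-0.4565,-4.2303)
θ=354°: B = A + 3.00·(cos354°, sin354°) = (2.9836, -0.3136)
θ=354°: |BD| = 5.0262
θ=354°: circle(B,9.00) ∩ circle(D,10.00): a=0.6230, h=8.9784
θ=354°:   candidates: C₊=(3.0452,8.6862) cross=45.128; C₋=(4.1655,-9.2356) cross=-45.128
θ=354°:   branch + wants cross > 0 → take C=(3.0452,8.6862) (cross=45.128)
θ=354°: ex = (C−B)/|BC| = (0.0069,1.0000); ey = (-1.0000,0.0069)
θ=354°: P = B + -1.69·ex + -2.79·ey = (5.7619,-2.0227)

θ=12°: 5.33 -1.59
θ=79°: 1.63 -0.14
θ=214°: -0.46 -4.23
θ=354°: 5.76 -2.02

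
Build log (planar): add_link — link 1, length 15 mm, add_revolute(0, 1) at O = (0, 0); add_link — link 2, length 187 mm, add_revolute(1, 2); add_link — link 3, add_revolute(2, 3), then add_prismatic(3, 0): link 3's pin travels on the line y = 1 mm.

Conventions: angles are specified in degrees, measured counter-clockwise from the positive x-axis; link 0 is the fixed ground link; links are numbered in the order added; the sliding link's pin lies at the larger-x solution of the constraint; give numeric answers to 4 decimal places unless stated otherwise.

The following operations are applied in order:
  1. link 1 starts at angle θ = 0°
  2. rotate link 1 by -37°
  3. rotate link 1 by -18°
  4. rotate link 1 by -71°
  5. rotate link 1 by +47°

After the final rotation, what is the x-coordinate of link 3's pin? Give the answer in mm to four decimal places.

geometry: r = 15 mm, L = 187 mm, e = 1 mm; θ starts at 0°
rotate link 1 by -37°: θ ← 0° -37° = -37°
rotate link 1 by -18°: θ ← -37° -18° = -55°
rotate link 1 by -71°: θ ← -55° -71° = -126°
rotate link 1 by +47°: θ ← -126° +47° = -79°
crank pin P = (r cos θ, r sin θ) = (2.862135, -14.724408)
h = r sin θ − e = -14.724408 − 1 = -15.724408
x = r cos θ + √(L² − h²) = 2.862135 + 186.337712 = 189.199847

189.1998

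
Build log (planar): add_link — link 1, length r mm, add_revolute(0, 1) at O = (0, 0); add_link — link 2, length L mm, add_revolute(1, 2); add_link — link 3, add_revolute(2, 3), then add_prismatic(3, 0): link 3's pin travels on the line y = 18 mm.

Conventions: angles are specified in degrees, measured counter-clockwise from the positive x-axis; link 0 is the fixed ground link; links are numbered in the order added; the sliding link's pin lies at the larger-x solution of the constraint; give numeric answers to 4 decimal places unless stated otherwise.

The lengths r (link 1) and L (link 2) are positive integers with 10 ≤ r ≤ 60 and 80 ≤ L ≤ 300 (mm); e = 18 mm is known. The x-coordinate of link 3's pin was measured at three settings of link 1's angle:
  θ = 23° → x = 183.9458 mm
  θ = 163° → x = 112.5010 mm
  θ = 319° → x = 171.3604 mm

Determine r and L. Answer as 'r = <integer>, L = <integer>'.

constraint per measurement: (x − r cos θ)² + (r sin θ − e)² = L²
subtracting the θ₁ and θ₂ equations cancels the r² and L² terms:
r = (x₁² − x₂²) / (2[(x₁cos θ₁ + e sin θ₁) − (x₂cos θ₂ + e sin θ₂)]) = 38.0000 → r = 38
L² = (x₁ − r cos θ₁)² + (r sin θ₁ − e)² = 22200.9890 → L = 149.0000 → L = 149
check at θ₃=319°: x = 171.3604 (printed 171.3604) ✓

r = 38, L = 149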